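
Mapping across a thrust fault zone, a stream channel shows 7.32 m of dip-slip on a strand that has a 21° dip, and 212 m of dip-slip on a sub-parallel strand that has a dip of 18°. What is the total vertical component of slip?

throw_A = 7.32 × sin(21°) = 2.623 m
throw_B = 212 × sin(18°) = 65.51 m
total = 2.623 + 65.51 = 68.1 m

68.1 m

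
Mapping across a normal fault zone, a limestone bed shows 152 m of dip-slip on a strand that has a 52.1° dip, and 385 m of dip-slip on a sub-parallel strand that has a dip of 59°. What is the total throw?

throw_A = 152 × sin(52.1°) = 119.9 m
throw_B = 385 × sin(59°) = 330 m
total = 119.9 + 330 = 450 m

450 m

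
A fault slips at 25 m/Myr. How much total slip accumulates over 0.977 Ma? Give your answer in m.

slip = rate × time = 25 m/Myr × 0.977 Ma = 24.4 m

24.4 m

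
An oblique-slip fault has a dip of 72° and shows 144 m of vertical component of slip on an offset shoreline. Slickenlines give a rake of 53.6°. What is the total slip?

dip-slip = throw / sin(dip) = 144 / sin(72°) = 151.4 m
net slip = dip-slip / sin(rake) = 151.4 / sin(53.6°) = 188 m

188 m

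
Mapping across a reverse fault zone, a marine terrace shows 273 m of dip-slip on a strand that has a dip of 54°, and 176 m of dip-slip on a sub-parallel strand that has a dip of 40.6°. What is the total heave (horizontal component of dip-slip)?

heave_A = 273 × cos(54°) = 160.5 m
heave_B = 176 × cos(40.6°) = 133.6 m
total = 160.5 + 133.6 = 294 m

294 m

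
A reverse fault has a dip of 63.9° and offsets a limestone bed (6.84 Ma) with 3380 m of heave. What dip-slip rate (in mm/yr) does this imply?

1.12 mm/yr

dip-slip = heave / cos(dip) = 3380 m / cos(63.9°) = 7683 m
rate = 7683 m / 6.84 Ma = 0.00112 m/yr = 1.12 mm/yr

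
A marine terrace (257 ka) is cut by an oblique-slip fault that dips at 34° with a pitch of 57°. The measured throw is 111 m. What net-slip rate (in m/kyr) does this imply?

dip-slip = throw / sin(dip) = 111 / sin(34°) = 198.5 m
net slip = dip-slip / sin(rake) = 198.5 / sin(57°) = 236.7 m
rate = 236.7 m / 257 ka = 0.000921 m/yr = 0.921 m/kyr

0.921 m/kyr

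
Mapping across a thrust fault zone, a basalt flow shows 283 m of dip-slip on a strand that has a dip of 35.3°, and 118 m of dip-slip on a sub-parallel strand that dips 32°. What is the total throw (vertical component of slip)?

226 m

throw_A = 283 × sin(35.3°) = 163.5 m
throw_B = 118 × sin(32°) = 62.53 m
total = 163.5 + 62.53 = 226 m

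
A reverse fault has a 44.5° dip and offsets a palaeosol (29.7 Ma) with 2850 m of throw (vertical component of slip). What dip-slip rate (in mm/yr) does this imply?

dip-slip = throw / sin(dip) = 2850 m / sin(44.5°) = 4066 m
rate = 4066 m / 29.7 Ma = 0.000137 m/yr = 0.137 mm/yr

0.137 mm/yr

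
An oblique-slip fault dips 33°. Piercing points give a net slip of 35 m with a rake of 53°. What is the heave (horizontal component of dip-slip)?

dip-slip = net slip × sin(rake) = 35 m × sin(53°) = 27.95 m
heave = dip-slip × cos(dip) = 27.95 × cos(33°) = 23.4 m

23.4 m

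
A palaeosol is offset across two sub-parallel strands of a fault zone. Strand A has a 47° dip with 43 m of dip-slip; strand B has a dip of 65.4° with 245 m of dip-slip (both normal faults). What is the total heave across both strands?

131 m

heave_A = 43 × cos(47°) = 29.33 m
heave_B = 245 × cos(65.4°) = 102 m
total = 29.33 + 102 = 131 m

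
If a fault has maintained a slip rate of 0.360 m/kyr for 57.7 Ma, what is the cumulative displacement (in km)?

20.8 km

slip = rate × time = 0.360 m/kyr × 57.7 Ma = 20800 m = 20.8 km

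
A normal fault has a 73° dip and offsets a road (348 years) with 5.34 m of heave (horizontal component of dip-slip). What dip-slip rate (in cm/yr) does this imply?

dip-slip = heave / cos(dip) = 5.34 m / cos(73°) = 18.26 m
rate = 18.26 m / 348 years = 0.0525 m/yr = 5.25 cm/yr

5.25 cm/yr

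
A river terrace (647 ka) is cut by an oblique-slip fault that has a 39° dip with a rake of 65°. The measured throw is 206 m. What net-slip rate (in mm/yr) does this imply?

0.558 mm/yr

dip-slip = throw / sin(dip) = 206 / sin(39°) = 327.3 m
net slip = dip-slip / sin(rake) = 327.3 / sin(65°) = 361.2 m
rate = 361.2 m / 647 ka = 0.000558 m/yr = 0.558 mm/yr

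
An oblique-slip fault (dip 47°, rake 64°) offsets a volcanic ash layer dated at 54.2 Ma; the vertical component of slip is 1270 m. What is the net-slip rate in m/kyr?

dip-slip = throw / sin(dip) = 1270 / sin(47°) = 1737 m
net slip = dip-slip / sin(rake) = 1737 / sin(64°) = 1932 m
rate = 1932 m / 54.2 Ma = 0.0000356 m/yr = 0.0356 m/kyr

0.0356 m/kyr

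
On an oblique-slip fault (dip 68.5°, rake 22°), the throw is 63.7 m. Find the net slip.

dip-slip = throw / sin(dip) = 63.7 / sin(68.5°) = 68.46 m
net slip = dip-slip / sin(rake) = 68.46 / sin(22°) = 183 m

183 m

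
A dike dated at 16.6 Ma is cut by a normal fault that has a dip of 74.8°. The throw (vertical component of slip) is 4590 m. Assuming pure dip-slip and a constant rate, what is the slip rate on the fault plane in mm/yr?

dip-slip = throw / sin(dip) = 4590 m / sin(74.8°) = 4756 m
rate = 4756 m / 16.6 Ma = 0.000287 m/yr = 0.287 mm/yr

0.287 mm/yr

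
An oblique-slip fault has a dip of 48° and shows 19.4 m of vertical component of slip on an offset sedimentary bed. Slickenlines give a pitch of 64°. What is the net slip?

29 m

dip-slip = throw / sin(dip) = 19.4 / sin(48°) = 26.11 m
net slip = dip-slip / sin(rake) = 26.11 / sin(64°) = 29 m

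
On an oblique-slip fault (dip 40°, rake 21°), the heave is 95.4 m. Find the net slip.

348 m

dip-slip = heave / cos(dip) = 95.4 / cos(40°) = 124.5 m
net slip = dip-slip / sin(rake) = 124.5 / sin(21°) = 348 m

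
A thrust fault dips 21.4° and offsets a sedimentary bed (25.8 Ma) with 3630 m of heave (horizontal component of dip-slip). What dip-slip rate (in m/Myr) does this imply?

151 m/Myr

dip-slip = heave / cos(dip) = 3630 m / cos(21.4°) = 3899 m
rate = 3899 m / 25.8 Ma = 0.000151 m/yr = 151 m/Myr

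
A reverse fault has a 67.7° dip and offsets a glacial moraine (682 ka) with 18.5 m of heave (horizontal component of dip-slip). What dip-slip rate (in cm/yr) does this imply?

dip-slip = heave / cos(dip) = 18.5 m / cos(67.7°) = 48.75 m
rate = 48.75 m / 682 ka = 0.0000715 m/yr = 0.00715 cm/yr

0.00715 cm/yr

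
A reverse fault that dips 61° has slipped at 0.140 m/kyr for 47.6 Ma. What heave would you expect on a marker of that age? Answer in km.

dip-slip = rate × time = 0.140 m/kyr × 47.6 Ma = 6664 m
heave = dip-slip × cos(dip) = 6664 × cos(61°) = 3230 m = 3.23 km

3.23 km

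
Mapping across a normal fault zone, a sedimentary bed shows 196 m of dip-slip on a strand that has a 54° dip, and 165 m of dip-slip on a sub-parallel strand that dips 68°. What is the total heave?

heave_A = 196 × cos(54°) = 115.2 m
heave_B = 165 × cos(68°) = 61.81 m
total = 115.2 + 61.81 = 177 m

177 m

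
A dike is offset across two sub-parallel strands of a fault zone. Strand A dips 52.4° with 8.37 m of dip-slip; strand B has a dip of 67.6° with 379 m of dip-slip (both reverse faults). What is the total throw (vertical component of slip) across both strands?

357 m

throw_A = 8.37 × sin(52.4°) = 6.631 m
throw_B = 379 × sin(67.6°) = 350.4 m
total = 6.631 + 350.4 = 357 m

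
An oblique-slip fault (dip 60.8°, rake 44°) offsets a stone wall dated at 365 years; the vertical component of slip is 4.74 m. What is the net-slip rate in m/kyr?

21.4 m/kyr

dip-slip = throw / sin(dip) = 4.74 / sin(60.8°) = 5.430 m
net slip = dip-slip / sin(rake) = 5.430 / sin(44°) = 7.817 m
rate = 7.817 m / 365 years = 0.0214 m/yr = 21.4 m/kyr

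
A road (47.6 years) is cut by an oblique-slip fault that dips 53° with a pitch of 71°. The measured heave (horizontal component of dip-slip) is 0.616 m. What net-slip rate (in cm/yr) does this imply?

2.27 cm/yr

dip-slip = heave / cos(dip) = 0.616 / cos(53°) = 1.024 m
net slip = dip-slip / sin(rake) = 1.024 / sin(71°) = 1.083 m
rate = 1.083 m / 47.6 years = 0.0227 m/yr = 2.27 cm/yr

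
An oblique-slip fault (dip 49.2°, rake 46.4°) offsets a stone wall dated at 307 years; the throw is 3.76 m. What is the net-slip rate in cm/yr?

2.23 cm/yr

dip-slip = throw / sin(dip) = 3.76 / sin(49.2°) = 4.967 m
net slip = dip-slip / sin(rake) = 4.967 / sin(46.4°) = 6.859 m
rate = 6.859 m / 307 years = 0.0223 m/yr = 2.23 cm/yr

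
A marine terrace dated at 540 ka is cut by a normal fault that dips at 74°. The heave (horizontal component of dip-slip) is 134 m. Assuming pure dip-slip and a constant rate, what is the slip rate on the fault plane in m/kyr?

dip-slip = heave / cos(dip) = 134 m / cos(74°) = 486.1 m
rate = 486.1 m / 540 ka = 0.000900 m/yr = 0.900 m/kyr

0.900 m/kyr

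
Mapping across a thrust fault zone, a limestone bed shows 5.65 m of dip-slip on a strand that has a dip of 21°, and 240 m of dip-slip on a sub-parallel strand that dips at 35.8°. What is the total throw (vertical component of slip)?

throw_A = 5.65 × sin(21°) = 2.025 m
throw_B = 240 × sin(35.8°) = 140.4 m
total = 2.025 + 140.4 = 142 m

142 m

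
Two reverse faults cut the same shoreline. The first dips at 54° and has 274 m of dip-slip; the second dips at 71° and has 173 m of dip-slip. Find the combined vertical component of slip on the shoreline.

throw_A = 274 × sin(54°) = 221.7 m
throw_B = 173 × sin(71°) = 163.6 m
total = 221.7 + 163.6 = 385 m

385 m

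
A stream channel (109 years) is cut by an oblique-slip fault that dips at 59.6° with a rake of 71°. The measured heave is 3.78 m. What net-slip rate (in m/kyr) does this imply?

dip-slip = heave / cos(dip) = 3.78 / cos(59.6°) = 7.470 m
net slip = dip-slip / sin(rake) = 7.470 / sin(71°) = 7.900 m
rate = 7.900 m / 109 years = 0.0725 m/yr = 72.5 m/kyr

72.5 m/kyr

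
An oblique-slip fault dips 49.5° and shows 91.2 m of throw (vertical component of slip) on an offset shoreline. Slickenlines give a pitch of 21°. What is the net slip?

335 m

dip-slip = throw / sin(dip) = 91.2 / sin(49.5°) = 119.9 m
net slip = dip-slip / sin(rake) = 119.9 / sin(21°) = 335 m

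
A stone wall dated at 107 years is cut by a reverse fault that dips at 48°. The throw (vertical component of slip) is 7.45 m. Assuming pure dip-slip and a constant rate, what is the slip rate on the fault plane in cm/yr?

dip-slip = throw / sin(dip) = 7.45 m / sin(48°) = 10.02 m
rate = 10.02 m / 107 years = 0.0937 m/yr = 9.37 cm/yr

9.37 cm/yr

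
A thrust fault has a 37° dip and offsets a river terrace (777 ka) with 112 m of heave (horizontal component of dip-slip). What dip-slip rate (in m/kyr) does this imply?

0.180 m/kyr

dip-slip = heave / cos(dip) = 112 m / cos(37°) = 140.2 m
rate = 140.2 m / 777 ka = 0.000180 m/yr = 0.180 m/kyr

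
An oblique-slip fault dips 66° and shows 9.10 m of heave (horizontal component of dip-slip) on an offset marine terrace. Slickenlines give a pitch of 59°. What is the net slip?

26.1 m

dip-slip = heave / cos(dip) = 9.10 / cos(66°) = 22.37 m
net slip = dip-slip / sin(rake) = 22.37 / sin(59°) = 26.1 m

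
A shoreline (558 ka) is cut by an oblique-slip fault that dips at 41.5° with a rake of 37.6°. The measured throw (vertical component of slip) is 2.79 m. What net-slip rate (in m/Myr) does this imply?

12.4 m/Myr

dip-slip = throw / sin(dip) = 2.79 / sin(41.5°) = 4.211 m
net slip = dip-slip / sin(rake) = 4.211 / sin(37.6°) = 6.901 m
rate = 6.901 m / 558 ka = 0.0000124 m/yr = 12.4 m/Myr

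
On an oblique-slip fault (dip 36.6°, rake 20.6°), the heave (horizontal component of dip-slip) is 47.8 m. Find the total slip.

169 m

dip-slip = heave / cos(dip) = 47.8 / cos(36.6°) = 59.54 m
net slip = dip-slip / sin(rake) = 59.54 / sin(20.6°) = 169 m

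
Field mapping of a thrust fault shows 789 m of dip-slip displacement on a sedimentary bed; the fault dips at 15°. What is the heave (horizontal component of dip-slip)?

heave = dip-slip × cos(dip) = 789 m × cos(15°) = 762 m

762 m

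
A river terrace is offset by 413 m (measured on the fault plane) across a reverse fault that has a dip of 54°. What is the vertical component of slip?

throw = dip-slip × sin(dip) = 413 m × sin(54°) = 334 m

334 m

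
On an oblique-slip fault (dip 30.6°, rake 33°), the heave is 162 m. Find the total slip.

346 m

dip-slip = heave / cos(dip) = 162 / cos(30.6°) = 188.2 m
net slip = dip-slip / sin(rake) = 188.2 / sin(33°) = 346 m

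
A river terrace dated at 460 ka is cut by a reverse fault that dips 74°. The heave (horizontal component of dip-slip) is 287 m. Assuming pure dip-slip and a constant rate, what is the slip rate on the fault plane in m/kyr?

dip-slip = heave / cos(dip) = 287 m / cos(74°) = 1041 m
rate = 1041 m / 460 ka = 0.00226 m/yr = 2.26 m/kyr

2.26 m/kyr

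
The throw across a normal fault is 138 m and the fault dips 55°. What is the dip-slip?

168 m

dip-slip = throw / sin(dip) = 138 / sin(55°) = 168 m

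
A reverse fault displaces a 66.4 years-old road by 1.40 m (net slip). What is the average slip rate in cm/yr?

2.11 cm/yr

rate = 1.40 m / 66.4 years = 0.0211 m/yr = 2.11 cm/yr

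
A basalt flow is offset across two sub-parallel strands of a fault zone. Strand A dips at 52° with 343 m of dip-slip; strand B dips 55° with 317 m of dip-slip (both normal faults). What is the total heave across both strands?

heave_A = 343 × cos(52°) = 211.2 m
heave_B = 317 × cos(55°) = 181.8 m
total = 211.2 + 181.8 = 393 m

393 m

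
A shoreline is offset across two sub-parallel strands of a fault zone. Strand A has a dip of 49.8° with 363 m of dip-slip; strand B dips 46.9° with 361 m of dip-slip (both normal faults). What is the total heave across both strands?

481 m

heave_A = 363 × cos(49.8°) = 234.3 m
heave_B = 361 × cos(46.9°) = 246.7 m
total = 234.3 + 246.7 = 481 m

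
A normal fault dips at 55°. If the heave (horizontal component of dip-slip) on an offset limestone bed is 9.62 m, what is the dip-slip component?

dip-slip = heave / cos(dip) = 9.62 / cos(55°) = 16.8 m

16.8 m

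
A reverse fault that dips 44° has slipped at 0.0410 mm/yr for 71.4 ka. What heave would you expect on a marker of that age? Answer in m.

2.11 m

dip-slip = rate × time = 0.0410 mm/yr × 71.4 ka = 2.927 m
heave = dip-slip × cos(dip) = 2.927 × cos(44°) = 2.11 m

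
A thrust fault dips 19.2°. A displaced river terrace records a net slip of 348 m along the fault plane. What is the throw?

114 m

throw = dip-slip × sin(dip) = 348 m × sin(19.2°) = 114 m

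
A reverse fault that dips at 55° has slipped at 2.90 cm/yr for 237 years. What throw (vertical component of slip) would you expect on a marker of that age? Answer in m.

dip-slip = rate × time = 2.90 cm/yr × 237 years = 6.873 m
throw = dip-slip × sin(dip) = 6.873 × sin(55°) = 5.63 m

5.63 m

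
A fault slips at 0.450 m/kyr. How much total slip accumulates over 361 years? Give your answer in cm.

slip = rate × time = 0.450 m/kyr × 361 years = 0.162 m = 16.2 cm

16.2 cm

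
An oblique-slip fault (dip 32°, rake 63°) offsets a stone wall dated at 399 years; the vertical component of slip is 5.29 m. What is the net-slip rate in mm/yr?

dip-slip = throw / sin(dip) = 5.29 / sin(32°) = 9.983 m
net slip = dip-slip / sin(rake) = 9.983 / sin(63°) = 11.20 m
rate = 11.20 m / 399 years = 0.0281 m/yr = 28.1 mm/yr

28.1 mm/yr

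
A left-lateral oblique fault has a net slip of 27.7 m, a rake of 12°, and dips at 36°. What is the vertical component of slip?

3.39 m

dip-slip = net slip × sin(rake) = 27.7 m × sin(12°) = 5.759 m
throw = dip-slip × sin(dip) = 5.759 × sin(36°) = 3.39 m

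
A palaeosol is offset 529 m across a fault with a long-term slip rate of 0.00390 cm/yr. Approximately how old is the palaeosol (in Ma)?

13.6 Ma

age = offset / rate = 529 m / (0.00390 cm/yr) = 1.36e+07 yr = 13.6 Ma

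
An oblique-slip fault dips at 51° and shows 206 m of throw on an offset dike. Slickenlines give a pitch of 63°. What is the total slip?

dip-slip = throw / sin(dip) = 206 / sin(51°) = 265.1 m
net slip = dip-slip / sin(rake) = 265.1 / sin(63°) = 297 m

297 m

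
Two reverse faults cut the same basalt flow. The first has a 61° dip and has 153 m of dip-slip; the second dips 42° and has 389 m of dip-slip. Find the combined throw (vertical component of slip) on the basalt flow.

throw_A = 153 × sin(61°) = 133.8 m
throw_B = 389 × sin(42°) = 260.3 m
total = 133.8 + 260.3 = 394 m

394 m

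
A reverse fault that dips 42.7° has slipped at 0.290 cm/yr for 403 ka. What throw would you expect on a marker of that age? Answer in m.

793 m

dip-slip = rate × time = 0.290 cm/yr × 403 ka = 1169 m
throw = dip-slip × sin(dip) = 1169 × sin(42.7°) = 793 m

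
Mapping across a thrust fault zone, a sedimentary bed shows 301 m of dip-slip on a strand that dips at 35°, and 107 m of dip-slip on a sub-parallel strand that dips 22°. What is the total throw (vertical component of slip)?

213 m

throw_A = 301 × sin(35°) = 172.6 m
throw_B = 107 × sin(22°) = 40.08 m
total = 172.6 + 40.08 = 213 m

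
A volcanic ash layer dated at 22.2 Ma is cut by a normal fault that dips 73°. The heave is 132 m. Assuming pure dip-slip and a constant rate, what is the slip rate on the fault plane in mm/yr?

0.0203 mm/yr

dip-slip = heave / cos(dip) = 132 m / cos(73°) = 451.5 m
rate = 451.5 m / 22.2 Ma = 0.0000203 m/yr = 0.0203 mm/yr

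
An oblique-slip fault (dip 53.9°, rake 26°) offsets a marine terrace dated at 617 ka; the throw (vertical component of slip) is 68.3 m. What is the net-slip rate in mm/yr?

0.313 mm/yr

dip-slip = throw / sin(dip) = 68.3 / sin(53.9°) = 84.53 m
net slip = dip-slip / sin(rake) = 84.53 / sin(26°) = 192.8 m
rate = 192.8 m / 617 ka = 0.000313 m/yr = 0.313 mm/yr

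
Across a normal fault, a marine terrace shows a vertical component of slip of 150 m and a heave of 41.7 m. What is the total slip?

156 m

net slip = √(throw² + heave²) = √(150² + 41.7²) = 156 m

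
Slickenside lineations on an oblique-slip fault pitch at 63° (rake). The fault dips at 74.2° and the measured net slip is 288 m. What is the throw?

dip-slip = net slip × sin(rake) = 288 m × sin(63°) = 256.6 m
throw = dip-slip × sin(dip) = 256.6 × sin(74.2°) = 247 m

247 m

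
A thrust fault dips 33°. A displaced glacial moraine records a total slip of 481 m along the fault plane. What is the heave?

heave = dip-slip × cos(dip) = 481 m × cos(33°) = 403 m

403 m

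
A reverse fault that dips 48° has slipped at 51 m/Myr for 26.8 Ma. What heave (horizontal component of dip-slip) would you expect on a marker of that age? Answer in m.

915 m

dip-slip = rate × time = 51 m/Myr × 26.8 Ma = 1367 m
heave = dip-slip × cos(dip) = 1367 × cos(48°) = 915 m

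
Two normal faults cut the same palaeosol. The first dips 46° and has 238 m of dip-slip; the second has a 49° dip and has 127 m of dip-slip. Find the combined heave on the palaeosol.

249 m

heave_A = 238 × cos(46°) = 165.3 m
heave_B = 127 × cos(49°) = 83.32 m
total = 165.3 + 83.32 = 249 m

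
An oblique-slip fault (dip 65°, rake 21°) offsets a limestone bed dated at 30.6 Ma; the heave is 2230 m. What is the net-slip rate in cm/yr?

dip-slip = heave / cos(dip) = 2230 / cos(65°) = 5277 m
net slip = dip-slip / sin(rake) = 5277 / sin(21°) = 14720 m
rate = 14720 m / 30.6 Ma = 0.000481 m/yr = 0.0481 cm/yr

0.0481 cm/yr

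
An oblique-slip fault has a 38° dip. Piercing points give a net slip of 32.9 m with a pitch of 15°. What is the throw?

dip-slip = net slip × sin(rake) = 32.9 m × sin(15°) = 8.515 m
throw = dip-slip × sin(dip) = 8.515 × sin(38°) = 5.24 m

5.24 m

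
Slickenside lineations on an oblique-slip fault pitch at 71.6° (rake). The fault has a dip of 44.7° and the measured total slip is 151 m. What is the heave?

102 m

dip-slip = net slip × sin(rake) = 151 m × sin(71.6°) = 143.3 m
heave = dip-slip × cos(dip) = 143.3 × cos(44.7°) = 102 m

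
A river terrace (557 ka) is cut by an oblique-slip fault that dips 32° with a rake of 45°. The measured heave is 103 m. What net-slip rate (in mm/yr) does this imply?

0.308 mm/yr

dip-slip = heave / cos(dip) = 103 / cos(32°) = 121.5 m
net slip = dip-slip / sin(rake) = 121.5 / sin(45°) = 171.8 m
rate = 171.8 m / 557 ka = 0.000308 m/yr = 0.308 mm/yr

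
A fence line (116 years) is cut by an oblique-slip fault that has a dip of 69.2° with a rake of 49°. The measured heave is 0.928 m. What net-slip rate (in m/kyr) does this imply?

dip-slip = heave / cos(dip) = 0.928 / cos(69.2°) = 2.613 m
net slip = dip-slip / sin(rake) = 2.613 / sin(49°) = 3.463 m
rate = 3.463 m / 116 years = 0.0299 m/yr = 29.9 m/kyr

29.9 m/kyr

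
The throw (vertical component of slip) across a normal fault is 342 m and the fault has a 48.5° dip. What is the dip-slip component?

dip-slip = throw / sin(dip) = 342 / sin(48.5°) = 457 m

457 m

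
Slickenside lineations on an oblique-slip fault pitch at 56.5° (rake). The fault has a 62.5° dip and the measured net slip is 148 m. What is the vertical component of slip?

109 m

dip-slip = net slip × sin(rake) = 148 m × sin(56.5°) = 123.4 m
throw = dip-slip × sin(dip) = 123.4 × sin(62.5°) = 109 m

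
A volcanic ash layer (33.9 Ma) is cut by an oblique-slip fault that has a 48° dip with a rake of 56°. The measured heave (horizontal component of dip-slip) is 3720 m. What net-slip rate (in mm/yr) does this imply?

0.198 mm/yr

dip-slip = heave / cos(dip) = 3720 / cos(48°) = 5559 m
net slip = dip-slip / sin(rake) = 5559 / sin(56°) = 6706 m
rate = 6706 m / 33.9 Ma = 0.000198 m/yr = 0.198 mm/yr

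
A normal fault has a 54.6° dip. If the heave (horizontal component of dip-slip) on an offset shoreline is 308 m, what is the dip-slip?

dip-slip = heave / cos(dip) = 308 / cos(54.6°) = 532 m

532 m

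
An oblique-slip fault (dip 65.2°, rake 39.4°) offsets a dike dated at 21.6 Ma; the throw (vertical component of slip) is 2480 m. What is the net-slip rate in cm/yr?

dip-slip = throw / sin(dip) = 2480 / sin(65.2°) = 2732 m
net slip = dip-slip / sin(rake) = 2732 / sin(39.4°) = 4304 m
rate = 4304 m / 21.6 Ma = 0.000199 m/yr = 0.0199 cm/yr

0.0199 cm/yr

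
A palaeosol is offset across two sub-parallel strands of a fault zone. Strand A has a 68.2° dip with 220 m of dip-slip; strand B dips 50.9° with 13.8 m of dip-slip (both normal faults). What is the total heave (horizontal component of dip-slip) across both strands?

heave_A = 220 × cos(68.2°) = 81.70 m
heave_B = 13.8 × cos(50.9°) = 8.703 m
total = 81.70 + 8.703 = 90.4 m

90.4 m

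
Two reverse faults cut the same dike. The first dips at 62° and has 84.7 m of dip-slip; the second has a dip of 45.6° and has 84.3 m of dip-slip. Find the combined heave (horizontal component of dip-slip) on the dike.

98.7 m

heave_A = 84.7 × cos(62°) = 39.76 m
heave_B = 84.3 × cos(45.6°) = 58.98 m
total = 39.76 + 58.98 = 98.7 m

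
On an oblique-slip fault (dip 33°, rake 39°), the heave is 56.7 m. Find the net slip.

107 m

dip-slip = heave / cos(dip) = 56.7 / cos(33°) = 67.61 m
net slip = dip-slip / sin(rake) = 67.61 / sin(39°) = 107 m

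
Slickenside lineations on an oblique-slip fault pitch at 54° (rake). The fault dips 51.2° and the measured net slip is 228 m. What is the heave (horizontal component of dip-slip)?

116 m

dip-slip = net slip × sin(rake) = 228 m × sin(54°) = 184.5 m
heave = dip-slip × cos(dip) = 184.5 × cos(51.2°) = 116 m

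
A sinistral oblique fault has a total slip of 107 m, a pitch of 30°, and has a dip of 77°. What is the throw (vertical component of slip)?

52.1 m

dip-slip = net slip × sin(rake) = 107 m × sin(30°) = 53.50 m
throw = dip-slip × sin(dip) = 53.50 × sin(77°) = 52.1 m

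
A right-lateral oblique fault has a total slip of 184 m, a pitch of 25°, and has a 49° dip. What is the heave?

dip-slip = net slip × sin(rake) = 184 m × sin(25°) = 77.76 m
heave = dip-slip × cos(dip) = 77.76 × cos(49°) = 51 m

51 m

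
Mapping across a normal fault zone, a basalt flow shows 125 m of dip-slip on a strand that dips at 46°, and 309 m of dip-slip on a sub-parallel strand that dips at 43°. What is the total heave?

heave_A = 125 × cos(46°) = 86.83 m
heave_B = 309 × cos(43°) = 226 m
total = 86.83 + 226 = 313 m

313 m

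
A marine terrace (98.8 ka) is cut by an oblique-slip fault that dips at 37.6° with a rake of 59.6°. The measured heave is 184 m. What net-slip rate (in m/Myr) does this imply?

dip-slip = heave / cos(dip) = 184 / cos(37.6°) = 232.2 m
net slip = dip-slip / sin(rake) = 232.2 / sin(59.6°) = 269.3 m
rate = 269.3 m / 98.8 ka = 0.00273 m/yr = 2730 m/Myr

2730 m/Myr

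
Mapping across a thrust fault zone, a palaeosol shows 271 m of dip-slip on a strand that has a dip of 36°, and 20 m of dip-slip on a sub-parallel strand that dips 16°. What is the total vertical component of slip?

throw_A = 271 × sin(36°) = 159.3 m
throw_B = 20 × sin(16°) = 5.513 m
total = 159.3 + 5.513 = 165 m

165 m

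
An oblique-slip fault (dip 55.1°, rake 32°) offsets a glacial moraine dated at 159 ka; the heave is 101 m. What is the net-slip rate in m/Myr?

2100 m/Myr

dip-slip = heave / cos(dip) = 101 / cos(55.1°) = 176.5 m
net slip = dip-slip / sin(rake) = 176.5 / sin(32°) = 333.1 m
rate = 333.1 m / 159 ka = 0.00210 m/yr = 2100 m/Myr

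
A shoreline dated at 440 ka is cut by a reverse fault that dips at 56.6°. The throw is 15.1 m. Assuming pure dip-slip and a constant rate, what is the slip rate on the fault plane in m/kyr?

0.0411 m/kyr

dip-slip = throw / sin(dip) = 15.1 m / sin(56.6°) = 18.09 m
rate = 18.09 m / 440 ka = 0.0000411 m/yr = 0.0411 m/kyr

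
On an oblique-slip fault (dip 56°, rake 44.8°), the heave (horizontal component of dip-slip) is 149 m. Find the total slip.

378 m

dip-slip = heave / cos(dip) = 149 / cos(56°) = 266.5 m
net slip = dip-slip / sin(rake) = 266.5 / sin(44.8°) = 378 m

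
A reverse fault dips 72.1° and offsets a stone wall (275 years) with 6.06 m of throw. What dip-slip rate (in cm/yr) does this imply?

2.32 cm/yr

dip-slip = throw / sin(dip) = 6.06 m / sin(72.1°) = 6.368 m
rate = 6.368 m / 275 years = 0.0232 m/yr = 2.32 cm/yr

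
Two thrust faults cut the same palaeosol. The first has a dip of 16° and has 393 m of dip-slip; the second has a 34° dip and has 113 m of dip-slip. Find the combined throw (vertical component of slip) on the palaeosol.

throw_A = 393 × sin(16°) = 108.3 m
throw_B = 113 × sin(34°) = 63.19 m
total = 108.3 + 63.19 = 172 m

172 m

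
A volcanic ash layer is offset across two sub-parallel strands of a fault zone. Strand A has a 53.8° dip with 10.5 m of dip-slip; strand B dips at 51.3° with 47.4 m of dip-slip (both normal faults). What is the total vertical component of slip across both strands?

45.5 m

throw_A = 10.5 × sin(53.8°) = 8.473 m
throw_B = 47.4 × sin(51.3°) = 36.99 m
total = 8.473 + 36.99 = 45.5 m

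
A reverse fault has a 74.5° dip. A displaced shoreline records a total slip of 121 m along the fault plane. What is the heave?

32.3 m

heave = dip-slip × cos(dip) = 121 m × cos(74.5°) = 32.3 m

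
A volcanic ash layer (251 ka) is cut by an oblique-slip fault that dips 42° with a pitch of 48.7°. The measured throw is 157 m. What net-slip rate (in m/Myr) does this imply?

1240 m/Myr

dip-slip = throw / sin(dip) = 157 / sin(42°) = 234.6 m
net slip = dip-slip / sin(rake) = 234.6 / sin(48.7°) = 312.3 m
rate = 312.3 m / 251 ka = 0.00124 m/yr = 1240 m/Myr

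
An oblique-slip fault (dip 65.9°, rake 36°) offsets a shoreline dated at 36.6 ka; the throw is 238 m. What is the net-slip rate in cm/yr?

dip-slip = throw / sin(dip) = 238 / sin(65.9°) = 260.7 m
net slip = dip-slip / sin(rake) = 260.7 / sin(36°) = 443.6 m
rate = 443.6 m / 36.6 ka = 0.0121 m/yr = 1.21 cm/yr

1.21 cm/yr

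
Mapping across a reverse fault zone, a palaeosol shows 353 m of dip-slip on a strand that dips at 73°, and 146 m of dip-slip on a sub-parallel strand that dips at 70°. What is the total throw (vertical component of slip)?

throw_A = 353 × sin(73°) = 337.6 m
throw_B = 146 × sin(70°) = 137.2 m
total = 337.6 + 137.2 = 475 m

475 m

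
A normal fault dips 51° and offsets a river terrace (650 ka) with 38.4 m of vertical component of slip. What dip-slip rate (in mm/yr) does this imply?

0.0760 mm/yr

dip-slip = throw / sin(dip) = 38.4 m / sin(51°) = 49.41 m
rate = 49.41 m / 650 ka = 0.0000760 m/yr = 0.0760 mm/yr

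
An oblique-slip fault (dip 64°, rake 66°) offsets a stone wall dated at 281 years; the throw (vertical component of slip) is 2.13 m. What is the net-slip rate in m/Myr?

dip-slip = throw / sin(dip) = 2.13 / sin(64°) = 2.370 m
net slip = dip-slip / sin(rake) = 2.370 / sin(66°) = 2.594 m
rate = 2.594 m / 281 years = 0.00923 m/yr = 9230 m/Myr

9230 m/Myr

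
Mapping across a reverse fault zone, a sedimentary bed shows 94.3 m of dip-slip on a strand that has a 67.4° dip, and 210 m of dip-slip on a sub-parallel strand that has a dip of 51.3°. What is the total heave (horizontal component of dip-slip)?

168 m

heave_A = 94.3 × cos(67.4°) = 36.24 m
heave_B = 210 × cos(51.3°) = 131.3 m
total = 36.24 + 131.3 = 168 m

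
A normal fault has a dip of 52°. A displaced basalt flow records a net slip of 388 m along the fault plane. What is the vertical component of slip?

throw = dip-slip × sin(dip) = 388 m × sin(52°) = 306 m

306 m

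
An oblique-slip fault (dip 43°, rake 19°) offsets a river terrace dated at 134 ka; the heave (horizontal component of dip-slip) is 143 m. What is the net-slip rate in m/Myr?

4480 m/Myr

dip-slip = heave / cos(dip) = 143 / cos(43°) = 195.5 m
net slip = dip-slip / sin(rake) = 195.5 / sin(19°) = 600.6 m
rate = 600.6 m / 134 ka = 0.00448 m/yr = 4480 m/Myr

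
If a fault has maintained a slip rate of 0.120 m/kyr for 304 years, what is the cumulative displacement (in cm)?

slip = rate × time = 0.120 m/kyr × 304 years = 0.0365 m = 3.65 cm

3.65 cm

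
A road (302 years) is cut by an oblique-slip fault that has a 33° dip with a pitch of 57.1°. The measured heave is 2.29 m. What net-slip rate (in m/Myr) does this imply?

10800 m/Myr

dip-slip = heave / cos(dip) = 2.29 / cos(33°) = 2.731 m
net slip = dip-slip / sin(rake) = 2.731 / sin(57.1°) = 3.252 m
rate = 3.252 m / 302 years = 0.0108 m/yr = 10800 m/Myr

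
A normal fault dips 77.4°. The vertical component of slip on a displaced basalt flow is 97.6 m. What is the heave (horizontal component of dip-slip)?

21.8 m

heave = throw / tan(dip) = 97.6 / tan(77.4°) = 21.8 m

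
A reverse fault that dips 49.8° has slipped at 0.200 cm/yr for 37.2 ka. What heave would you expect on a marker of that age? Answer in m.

48 m

dip-slip = rate × time = 0.200 cm/yr × 37.2 ka = 74.40 m
heave = dip-slip × cos(dip) = 74.40 × cos(49.8°) = 48 m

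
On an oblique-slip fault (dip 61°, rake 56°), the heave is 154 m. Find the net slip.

383 m

dip-slip = heave / cos(dip) = 154 / cos(61°) = 317.7 m
net slip = dip-slip / sin(rake) = 317.7 / sin(56°) = 383 m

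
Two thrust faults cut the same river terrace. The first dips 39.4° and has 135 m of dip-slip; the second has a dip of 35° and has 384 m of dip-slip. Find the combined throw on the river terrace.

throw_A = 135 × sin(39.4°) = 85.69 m
throw_B = 384 × sin(35°) = 220.3 m
total = 85.69 + 220.3 = 306 m

306 m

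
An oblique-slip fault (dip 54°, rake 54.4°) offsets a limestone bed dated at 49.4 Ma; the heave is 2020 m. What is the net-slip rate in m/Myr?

85.6 m/Myr

dip-slip = heave / cos(dip) = 2020 / cos(54°) = 3437 m
net slip = dip-slip / sin(rake) = 3437 / sin(54.4°) = 4227 m
rate = 4227 m / 49.4 Ma = 0.0000856 m/yr = 85.6 m/Myr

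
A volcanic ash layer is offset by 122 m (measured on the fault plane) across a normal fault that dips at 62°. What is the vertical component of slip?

108 m

throw = dip-slip × sin(dip) = 122 m × sin(62°) = 108 m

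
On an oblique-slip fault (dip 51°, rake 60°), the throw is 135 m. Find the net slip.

201 m

dip-slip = throw / sin(dip) = 135 / sin(51°) = 173.7 m
net slip = dip-slip / sin(rake) = 173.7 / sin(60°) = 201 m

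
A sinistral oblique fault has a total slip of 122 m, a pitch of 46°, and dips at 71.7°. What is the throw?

dip-slip = net slip × sin(rake) = 122 m × sin(46°) = 87.76 m
throw = dip-slip × sin(dip) = 87.76 × sin(71.7°) = 83.3 m

83.3 m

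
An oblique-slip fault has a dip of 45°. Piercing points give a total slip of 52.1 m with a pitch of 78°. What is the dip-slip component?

51 m

dip-slip = net slip × sin(rake) = 52.1 m × sin(78°) = 51 m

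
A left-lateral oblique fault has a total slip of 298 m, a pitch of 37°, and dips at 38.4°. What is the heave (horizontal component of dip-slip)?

dip-slip = net slip × sin(rake) = 298 m × sin(37°) = 179.3 m
heave = dip-slip × cos(dip) = 179.3 × cos(38.4°) = 141 m

141 m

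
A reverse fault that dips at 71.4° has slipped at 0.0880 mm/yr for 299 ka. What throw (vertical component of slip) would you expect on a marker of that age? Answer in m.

dip-slip = rate × time = 0.0880 mm/yr × 299 ka = 26.31 m
throw = dip-slip × sin(dip) = 26.31 × sin(71.4°) = 24.9 m

24.9 m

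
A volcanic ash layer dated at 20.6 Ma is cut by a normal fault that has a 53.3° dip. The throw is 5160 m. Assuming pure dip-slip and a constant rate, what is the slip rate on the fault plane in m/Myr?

dip-slip = throw / sin(dip) = 5160 m / sin(53.3°) = 6436 m
rate = 6436 m / 20.6 Ma = 0.000312 m/yr = 312 m/Myr

312 m/Myr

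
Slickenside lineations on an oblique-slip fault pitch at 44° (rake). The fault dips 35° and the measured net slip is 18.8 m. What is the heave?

10.7 m

dip-slip = net slip × sin(rake) = 18.8 m × sin(44°) = 13.06 m
heave = dip-slip × cos(dip) = 13.06 × cos(35°) = 10.7 m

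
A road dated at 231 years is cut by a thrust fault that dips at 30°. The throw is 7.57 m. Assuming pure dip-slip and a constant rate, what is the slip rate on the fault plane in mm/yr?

65.5 mm/yr

dip-slip = throw / sin(dip) = 7.57 m / sin(30°) = 15.14 m
rate = 15.14 m / 231 years = 0.0655 m/yr = 65.5 mm/yr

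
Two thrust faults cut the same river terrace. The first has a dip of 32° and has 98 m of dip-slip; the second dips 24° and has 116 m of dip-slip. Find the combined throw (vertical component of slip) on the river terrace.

throw_A = 98 × sin(32°) = 51.93 m
throw_B = 116 × sin(24°) = 47.18 m
total = 51.93 + 47.18 = 99.1 m

99.1 m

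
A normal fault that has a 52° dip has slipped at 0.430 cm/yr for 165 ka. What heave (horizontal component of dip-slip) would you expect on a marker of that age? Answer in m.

437 m

dip-slip = rate × time = 0.430 cm/yr × 165 ka = 709.5 m
heave = dip-slip × cos(dip) = 709.5 × cos(52°) = 437 m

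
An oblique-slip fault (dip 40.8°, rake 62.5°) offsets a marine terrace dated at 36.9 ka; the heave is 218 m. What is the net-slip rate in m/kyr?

dip-slip = heave / cos(dip) = 218 / cos(40.8°) = 288 m
net slip = dip-slip / sin(rake) = 288 / sin(62.5°) = 324.7 m
rate = 324.7 m / 36.9 ka = 0.00880 m/yr = 8.80 m/kyr

8.80 m/kyr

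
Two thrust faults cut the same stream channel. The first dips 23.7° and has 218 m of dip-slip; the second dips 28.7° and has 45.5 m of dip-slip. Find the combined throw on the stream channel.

109 m

throw_A = 218 × sin(23.7°) = 87.62 m
throw_B = 45.5 × sin(28.7°) = 21.85 m
total = 87.62 + 21.85 = 109 m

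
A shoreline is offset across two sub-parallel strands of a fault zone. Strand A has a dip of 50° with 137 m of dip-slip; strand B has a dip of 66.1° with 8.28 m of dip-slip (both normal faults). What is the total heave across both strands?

91.4 m

heave_A = 137 × cos(50°) = 88.06 m
heave_B = 8.28 × cos(66.1°) = 3.355 m
total = 88.06 + 3.355 = 91.4 m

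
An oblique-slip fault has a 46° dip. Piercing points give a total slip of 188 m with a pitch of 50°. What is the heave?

dip-slip = net slip × sin(rake) = 188 m × sin(50°) = 144 m
heave = dip-slip × cos(dip) = 144 × cos(46°) = 100 m

100 m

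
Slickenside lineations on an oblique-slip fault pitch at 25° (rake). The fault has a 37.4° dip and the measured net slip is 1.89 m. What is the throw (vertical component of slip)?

0.485 m

dip-slip = net slip × sin(rake) = 1.89 m × sin(25°) = 0.7987 m
throw = dip-slip × sin(dip) = 0.7987 × sin(37.4°) = 0.485 m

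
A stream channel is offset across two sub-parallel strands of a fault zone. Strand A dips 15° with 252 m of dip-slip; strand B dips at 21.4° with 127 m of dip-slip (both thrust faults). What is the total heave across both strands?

heave_A = 252 × cos(15°) = 243.4 m
heave_B = 127 × cos(21.4°) = 118.2 m
total = 243.4 + 118.2 = 362 m

362 m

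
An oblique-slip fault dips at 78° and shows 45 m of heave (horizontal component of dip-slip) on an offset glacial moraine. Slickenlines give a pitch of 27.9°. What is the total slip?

463 m

dip-slip = heave / cos(dip) = 45 / cos(78°) = 216.4 m
net slip = dip-slip / sin(rake) = 216.4 / sin(27.9°) = 463 m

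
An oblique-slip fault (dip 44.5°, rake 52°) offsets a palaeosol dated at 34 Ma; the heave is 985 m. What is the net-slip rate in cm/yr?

dip-slip = heave / cos(dip) = 985 / cos(44.5°) = 1381 m
net slip = dip-slip / sin(rake) = 1381 / sin(52°) = 1753 m
rate = 1753 m / 34 Ma = 0.0000515 m/yr = 0.00515 cm/yr

0.00515 cm/yr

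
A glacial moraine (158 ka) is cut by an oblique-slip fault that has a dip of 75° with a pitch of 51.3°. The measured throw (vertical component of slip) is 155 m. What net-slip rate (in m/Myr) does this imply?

1300 m/Myr

dip-slip = throw / sin(dip) = 155 / sin(75°) = 160.5 m
net slip = dip-slip / sin(rake) = 160.5 / sin(51.3°) = 205.6 m
rate = 205.6 m / 158 ka = 0.00130 m/yr = 1300 m/Myr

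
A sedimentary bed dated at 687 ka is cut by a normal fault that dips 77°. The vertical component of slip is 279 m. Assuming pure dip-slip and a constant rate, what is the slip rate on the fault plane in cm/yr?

dip-slip = throw / sin(dip) = 279 m / sin(77°) = 286.3 m
rate = 286.3 m / 687 ka = 0.000417 m/yr = 0.0417 cm/yr

0.0417 cm/yr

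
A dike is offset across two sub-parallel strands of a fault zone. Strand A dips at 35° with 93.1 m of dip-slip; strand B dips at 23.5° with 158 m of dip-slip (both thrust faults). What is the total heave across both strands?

heave_A = 93.1 × cos(35°) = 76.26 m
heave_B = 158 × cos(23.5°) = 144.9 m
total = 76.26 + 144.9 = 221 m

221 m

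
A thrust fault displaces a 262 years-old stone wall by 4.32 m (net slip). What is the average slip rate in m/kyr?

rate = 4.32 m / 262 years = 0.0165 m/yr = 16.5 m/kyr

16.5 m/kyr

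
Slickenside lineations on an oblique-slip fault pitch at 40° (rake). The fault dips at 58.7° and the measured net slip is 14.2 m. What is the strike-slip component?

10.9 m

strike-slip = net slip × cos(rake) = 14.2 m × cos(40°) = 10.9 m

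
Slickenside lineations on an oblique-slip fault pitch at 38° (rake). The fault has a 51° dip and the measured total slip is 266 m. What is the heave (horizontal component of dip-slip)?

dip-slip = net slip × sin(rake) = 266 m × sin(38°) = 163.8 m
heave = dip-slip × cos(dip) = 163.8 × cos(51°) = 103 m

103 m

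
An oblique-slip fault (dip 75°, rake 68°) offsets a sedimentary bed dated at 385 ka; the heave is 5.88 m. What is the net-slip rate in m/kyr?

0.0636 m/kyr

dip-slip = heave / cos(dip) = 5.88 / cos(75°) = 22.72 m
net slip = dip-slip / sin(rake) = 22.72 / sin(68°) = 24.50 m
rate = 24.50 m / 385 ka = 0.0000636 m/yr = 0.0636 m/kyr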